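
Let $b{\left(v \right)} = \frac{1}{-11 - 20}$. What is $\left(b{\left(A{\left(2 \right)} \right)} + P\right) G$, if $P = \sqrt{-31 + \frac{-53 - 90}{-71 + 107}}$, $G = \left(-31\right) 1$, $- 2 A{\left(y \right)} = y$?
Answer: $1 - \frac{31 i \sqrt{1259}}{6} \approx 1.0 - 183.33 i$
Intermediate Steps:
$A{\left(y \right)} = - \frac{y}{2}$
$G = -31$
$b{\left(v \right)} = - \frac{1}{31}$ ($b{\left(v \right)} = \frac{1}{-31} = - \frac{1}{31}$)
$P = \frac{i \sqrt{1259}}{6}$ ($P = \sqrt{-31 - \frac{143}{36}} = \sqrt{- \frac{1259}{36}} = \frac{i \sqrt{1259}}{6} \approx 5.9137 i$)
$\left(b{\left(A{\left(2 \right)} \right)} + P\right) G = \left(- \frac{1}{31} + \frac{i \sqrt{1259}}{6}\right) \left(-31\right) = 1 - \frac{31 i \sqrt{1259}}{6}$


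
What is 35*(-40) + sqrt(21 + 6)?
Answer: -1400 + 3*sqrt(3) ≈ -1394.8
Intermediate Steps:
35*(-40) + sqrt(21 + 6) = -1400 + sqrt(27) = -1400 + 3*sqrt(3)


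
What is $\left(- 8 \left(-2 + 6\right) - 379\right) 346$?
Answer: $-142206$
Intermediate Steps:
$\left(- 8 \left(-2 + 6\right) - 379\right) 346 = \left(\left(-8\right) 4 - 379\right) 346 = \left(-32 - 379\right) 346 = \left(-411\right) 346 = -142206$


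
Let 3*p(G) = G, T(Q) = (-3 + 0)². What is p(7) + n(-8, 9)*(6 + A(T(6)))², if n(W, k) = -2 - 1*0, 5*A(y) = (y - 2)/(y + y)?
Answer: -289759/4050 ≈ -71.545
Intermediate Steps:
T(Q) = 9 (T(Q) = (-3)² = 9)
p(G) = G/3
A(y) = (-2 + y)/(10*y) (A(y) = ((y - 2)/(y + y))/5 = ((-2 + y)/((2*y)))/5 = ((-2 + y)*(1/(2*y)))/5 = ((-2 + y)/(2*y))/5 = (-2 + y)/(10*y))
n(W, k) = -2 (n(W, k) = -2 + 0 = -2)
p(7) + n(-8, 9)*(6 + A(T(6)))² = (⅓)*7 - 2*(6 + (⅒)*(-2 + 9)/9)² = 7/3 - 2*(6 + (⅒)*(⅑)*7)² = 7/3 - 2*(6 + 7/90)² = 7/3 - 2*(547/90)² = 7/3 - 2*299209/8100 = 7/3 - 299209/4050 = -289759/4050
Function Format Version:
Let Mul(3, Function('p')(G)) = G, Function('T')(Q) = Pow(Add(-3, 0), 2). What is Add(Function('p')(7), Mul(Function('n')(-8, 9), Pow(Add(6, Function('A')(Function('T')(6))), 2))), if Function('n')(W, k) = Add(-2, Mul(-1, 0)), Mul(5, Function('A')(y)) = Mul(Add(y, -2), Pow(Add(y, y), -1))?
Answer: Rational(-289759, 4050) ≈ -71.545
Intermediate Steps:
Function('T')(Q) = 9 (Function('T')(Q) = Pow(-3, 2) = 9)
Function('p')(G) = Mul(Rational(1, 3), G)
Function('A')(y) = Mul(Rational(1, 10), Pow(y, -1), Add(-2, y)) (Function('A')(y) = Mul(Rational(1, 5), Mul(Add(y, -2), Pow(Add(y, y), -1))) = Mul(Rational(1, 5), Mul(Add(-2, y), Pow(Mul(2, y), -1))) = Mul(Rational(1, 5), Mul(Add(-2, y), Mul(Rational(1, 2), Pow(y, -1)))) = Mul(Rational(1, 5), Mul(Rational(1, 2), Pow(y, -1), Add(-2, y))) = Mul(Rational(1, 10), Pow(y, -1), Add(-2, y)))
Function('n')(W, k) = -2 (Function('n')(W, k) = Add(-2, 0) = -2)
Add(Function('p')(7), Mul(Function('n')(-8, 9), Pow(Add(6, Function('A')(Function('T')(6))), 2))) = Add(Mul(Rational(1, 3), 7), Mul(-2, Pow(Add(6, Mul(Rational(1, 10), Pow(9, -1), Add(-2, 9))), 2))) = Add(Rational(7, 3), Mul(-2, Pow(Add(6, Mul(Rational(1, 10), Rational(1, 9), 7)), 2))) = Add(Rational(7, 3), Mul(-2, Pow(Add(6, Rational(7, 90)), 2))) = Add(Rational(7, 3), Mul(-2, Pow(Rational(547, 90), 2))) = Add(Rational(7, 3), Mul(-2, Rational(299209, 8100))) = Add(Rational(7, 3), Rational(-299209, 4050)) = Rational(-289759, 4050)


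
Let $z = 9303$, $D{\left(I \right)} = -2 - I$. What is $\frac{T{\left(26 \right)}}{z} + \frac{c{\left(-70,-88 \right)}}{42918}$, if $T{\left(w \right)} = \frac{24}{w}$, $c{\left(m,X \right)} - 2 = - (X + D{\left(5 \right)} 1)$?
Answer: $\frac{4082033}{1730153334} \approx 0.0023593$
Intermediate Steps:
$c{\left(m,X \right)} = 9 - X$ ($c{\left(m,X \right)} = 2 - \left(X + \left(-2 - 5\right) 1\right) = 2 - \left(X - 7\right) = 2 - \left(-7 + X\right) = 9 - X$)
$\frac{T{\left(26 \right)}}{z} + \frac{c{\left(-70,-88 \right)}}{42918} = \frac{24 \cdot \frac{1}{26}}{9303} + \frac{9 - -88}{42918} = 24 \cdot \frac{1}{26} \cdot \frac{1}{9303} + \left(9 + 88\right) \frac{1}{42918} = \frac{12}{13} \cdot \frac{1}{9303} + 97 \cdot \frac{1}{42918} = \frac{4}{40313} + \frac{97}{42918} = \frac{4082033}{1730153334}$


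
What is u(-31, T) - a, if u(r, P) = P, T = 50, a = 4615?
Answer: -4565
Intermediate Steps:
u(-31, T) - a = 50 - 1*4615 = 50 - 4615 = -4565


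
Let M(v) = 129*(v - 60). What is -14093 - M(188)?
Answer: -30605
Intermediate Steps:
M(v) = -7740 + 129*v (M(v) = 129*(-60 + v) = -7740 + 129*v)
-14093 - M(188) = -14093 - (-7740 + 129*188) = -14093 - (-7740 + 24252) = -14093 - 1*16512 = -14093 - 16512 = -30605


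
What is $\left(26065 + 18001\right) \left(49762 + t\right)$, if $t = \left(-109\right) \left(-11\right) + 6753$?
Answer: $2543225124$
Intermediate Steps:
$t = 7952$ ($t = 1199 + 6753 = 7952$)
$\left(26065 + 18001\right) \left(49762 + t\right) = \left(26065 + 18001\right) \left(49762 + 7952\right) = 44066 \cdot 57714 = 2543225124$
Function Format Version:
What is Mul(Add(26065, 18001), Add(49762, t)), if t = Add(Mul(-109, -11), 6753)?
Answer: 2543225124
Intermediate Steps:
t = 7952 (t = Add(1199, 6753) = 7952)
Mul(Add(26065, 18001), Add(49762, t)) = Mul(Add(26065, 18001), Add(49762, 7952)) = Mul(44066, 57714) = 2543225124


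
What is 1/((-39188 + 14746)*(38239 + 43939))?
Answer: -1/2008594676 ≈ -4.9786e-10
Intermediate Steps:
1/((-39188 + 14746)*(38239 + 43939)) = 1/(-24442*82178) = 1/(-2008594676) = -1/2008594676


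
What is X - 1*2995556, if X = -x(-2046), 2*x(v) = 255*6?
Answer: -2996321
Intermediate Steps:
x(v) = 765 (x(v) = (255*6)/2 = (½)*1530 = 765)
X = -765 (X = -1*765 = -765)
X - 1*2995556 = -765 - 1*2995556 = -765 - 2995556 = -2996321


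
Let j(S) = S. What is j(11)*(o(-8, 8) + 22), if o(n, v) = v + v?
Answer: 418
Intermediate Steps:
o(n, v) = 2*v
j(11)*(o(-8, 8) + 22) = 11*(2*8 + 22) = 11*(16 + 22) = 11*38 = 418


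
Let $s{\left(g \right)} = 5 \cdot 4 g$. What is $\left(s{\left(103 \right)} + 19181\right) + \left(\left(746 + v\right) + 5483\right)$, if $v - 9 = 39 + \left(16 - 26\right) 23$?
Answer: $27288$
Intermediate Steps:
$s{\left(g \right)} = 20 g$
$v = -182$ ($v = 9 + \left(39 + \left(16 - 26\right) 23\right) = 9 + \left(39 - 230\right) = 9 - 191 = -182$)
$\left(s{\left(103 \right)} + 19181\right) + \left(\left(746 + v\right) + 5483\right) = \left(20 \cdot 103 + 19181\right) + \left(\left(746 - 182\right) + 5483\right) = \left(2060 + 19181\right) + \left(564 + 5483\right) = 21241 + 6047 = 27288$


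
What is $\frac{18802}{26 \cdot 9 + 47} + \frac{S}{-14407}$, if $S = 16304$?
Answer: $\frac{266298990}{4048367} \approx 65.779$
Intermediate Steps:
$\frac{18802}{26 \cdot 9 + 47} + \frac{S}{-14407} = \frac{18802}{26 \cdot 9 + 47} + \frac{16304}{-14407} = \frac{18802}{234 + 47} + 16304 \left(- \frac{1}{14407}\right) = \frac{18802}{281} - \frac{16304}{14407} = \frac{266298990}{4048367}$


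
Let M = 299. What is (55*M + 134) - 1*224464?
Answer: -207885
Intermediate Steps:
(55*M + 134) - 1*224464 = (55*299 + 134) - 1*224464 = (16445 + 134) - 224464 = 16579 - 224464 = -207885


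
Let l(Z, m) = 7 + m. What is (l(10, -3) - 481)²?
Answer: 227529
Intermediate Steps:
(l(10, -3) - 481)² = ((7 - 3) - 481)² = (4 - 481)² = (-477)² = 227529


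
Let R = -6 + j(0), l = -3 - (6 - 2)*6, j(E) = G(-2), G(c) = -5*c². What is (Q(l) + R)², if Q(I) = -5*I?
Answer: 11881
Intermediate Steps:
j(E) = -20 (j(E) = -5*(-2)² = -5*4 = -20)
l = -27 (l = -3 - 4*6 = -3 - 1*24 = -3 - 24 = -27)
R = -26 (R = -6 - 20 = -26)
(Q(l) + R)² = (-5*(-27) - 26)² = (135 - 26)² = 109² = 11881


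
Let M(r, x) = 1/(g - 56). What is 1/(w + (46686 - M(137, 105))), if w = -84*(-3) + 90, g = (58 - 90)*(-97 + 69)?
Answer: 840/39503519 ≈ 2.1264e-5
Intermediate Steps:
g = 896 (g = -32*(-28) = 896)
M(r, x) = 1/840 (M(r, x) = 1/(896 - 56) = 1/840)
w = 342 (w = 252 + 90 = 342)
1/(w + (46686 - M(137, 105))) = 1/(342 + (46686 - 1*1/840)) = 1/(342 + (46686 - 1/840)) = 1/(342 + 39216239/840) = 1/(39503519/840) = 840/39503519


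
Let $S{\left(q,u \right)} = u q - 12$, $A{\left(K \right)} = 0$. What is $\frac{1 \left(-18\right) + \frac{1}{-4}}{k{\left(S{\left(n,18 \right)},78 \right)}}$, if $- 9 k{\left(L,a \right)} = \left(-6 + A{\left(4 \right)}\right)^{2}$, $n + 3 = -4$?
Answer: $\frac{73}{16} \approx 4.5625$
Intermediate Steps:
$n = -7$ ($n = -3 - 4 = -7$)
$S{\left(q,u \right)} = -12 + q u$ ($S{\left(q,u \right)} = q u - 12 = -12 + q u$)
$k{\left(L,a \right)} = -4$ ($k{\left(L,a \right)} = - \frac{\left(-6 + 0\right)^{2}}{9} = - \frac{\left(-6\right)^{2}}{9} = \left(- \frac{1}{9}\right) 36 = -4$)
$\frac{1 \left(-18\right) + \frac{1}{-4}}{k{\left(S{\left(n,18 \right)},78 \right)}} = \frac{1 \left(-18\right) + \frac{1}{-4}}{-4} = \left(-18 - \frac{1}{4}\right) \left(- \frac{1}{4}\right) = \left(- \frac{73}{4}\right) \left(- \frac{1}{4}\right) = \frac{73}{16}$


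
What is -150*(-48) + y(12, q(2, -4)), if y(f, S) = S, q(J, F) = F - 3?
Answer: 7193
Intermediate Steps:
q(J, F) = -3 + F
-150*(-48) + y(12, q(2, -4)) = -150*(-48) + (-3 - 4) = 7200 - 7 = 7193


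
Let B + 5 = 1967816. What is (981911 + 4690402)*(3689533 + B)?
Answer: 32090225916672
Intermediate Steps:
B = 1967811 (B = -5 + 1967816 = 1967811)
(981911 + 4690402)*(3689533 + B) = (981911 + 4690402)*(3689533 + 1967811) = 5672313*5657344 = 32090225916672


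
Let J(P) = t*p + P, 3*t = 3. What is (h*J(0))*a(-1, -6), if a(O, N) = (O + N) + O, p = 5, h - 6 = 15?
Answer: -840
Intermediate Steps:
t = 1 (t = (⅓)*3 = 1)
h = 21 (h = 6 + 15 = 21)
a(O, N) = N + 2*O (a(O, N) = (N + O) + O = N + 2*O)
J(P) = 5 + P (J(P) = 1*5 + P = 5 + P)
(h*J(0))*a(-1, -6) = (21*(5 + 0))*(-6 + 2*(-1)) = (21*5)*(-6 - 2) = 105*(-8) = -840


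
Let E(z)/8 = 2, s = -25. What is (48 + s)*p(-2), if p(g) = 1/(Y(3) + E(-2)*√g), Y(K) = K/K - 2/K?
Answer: 69/4609 - 3312*I*√2/4609 ≈ 0.014971 - 1.0162*I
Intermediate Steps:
E(z) = 16 (E(z) = 8*2 = 16)
Y(K) = 1 - 2/K
p(g) = 1/(⅓ + 16*√g) (p(g) = 1/((-2 + 3)/3 + 16*√g) = 1/((⅓)*1 + 16*√g) = 1/(⅓ + 16*√g))
(48 + s)*p(-2) = (48 - 25)*(3/(1 + 48*√(-2))) = 23*(3/(1 + 48*(I*√2))) = 23*(3/(1 + 48*I*√2)) = 69/(1 + 48*I*√2)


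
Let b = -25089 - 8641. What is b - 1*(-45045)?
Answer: 11315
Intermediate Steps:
b = -33730
b - 1*(-45045) = -33730 - 1*(-45045) = -33730 + 45045 = 11315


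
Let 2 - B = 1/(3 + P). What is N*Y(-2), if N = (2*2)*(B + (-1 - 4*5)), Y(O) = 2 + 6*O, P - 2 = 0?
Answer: 768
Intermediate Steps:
P = 2 (P = 2 + 0 = 2)
B = 9/5 (B = 2 - 1/(3 + 2) = 2 - 1/5 = 2 - 1*⅕ = 2 - ⅕ = 9/5 ≈ 1.8000)
N = -384/5 (N = (2*2)*(9/5 + (-1 - 4*5)) = 4*(9/5 + (-1 - 20)) = 4*(9/5 - 21) = 4*(-96/5) = -384/5 ≈ -76.800)
N*Y(-2) = -384*(2 + 6*(-2))/5 = -384*(2 - 12)/5 = -384/5*(-10) = 768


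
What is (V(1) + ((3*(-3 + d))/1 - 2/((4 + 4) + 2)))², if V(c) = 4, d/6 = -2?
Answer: 42436/25 ≈ 1697.4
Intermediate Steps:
d = -12 (d = 6*(-2) = -12)
(V(1) + ((3*(-3 + d))/1 - 2/((4 + 4) + 2)))² = (4 + ((3*(-3 - 12))/1 - 2/((4 + 4) + 2)))² = (4 + ((3*(-15))*1 - 2/(8 + 2)))² = (4 + (-45*1 - 2/10))² = (4 + (-45 - 2*⅒))² = (4 + (-45 - ⅕))² = (4 - 226/5)² = (-206/5)² = 42436/25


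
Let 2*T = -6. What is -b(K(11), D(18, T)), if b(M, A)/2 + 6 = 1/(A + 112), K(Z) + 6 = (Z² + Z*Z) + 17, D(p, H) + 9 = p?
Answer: 1450/121 ≈ 11.983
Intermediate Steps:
T = -3 (T = (½)*(-6) = -3)
D(p, H) = -9 + p
K(Z) = 11 + 2*Z² (K(Z) = -6 + ((Z² + Z*Z) + 17) = -6 + ((Z² + Z²) + 17) = -6 + (2*Z² + 17) = -6 + (17 + 2*Z²) = 11 + 2*Z²)
b(M, A) = -12 + 2/(112 + A) (b(M, A) = -12 + 2/(A + 112) = -12 + 2/(112 + A))
-b(K(11), D(18, T)) = -2*(-671 - 6*(-9 + 18))/(112 + (-9 + 18)) = -2*(-671 - 6*9)/(112 + 9) = -2*(-671 - 54)/121 = -2*(-725)/121 = -1*(-1450/121) = 1450/121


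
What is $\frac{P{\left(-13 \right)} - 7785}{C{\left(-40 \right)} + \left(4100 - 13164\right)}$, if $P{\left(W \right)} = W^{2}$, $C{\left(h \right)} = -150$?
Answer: $\frac{224}{271} \approx 0.82657$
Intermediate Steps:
$\frac{P{\left(-13 \right)} - 7785}{C{\left(-40 \right)} + \left(4100 - 13164\right)} = \frac{\left(-13\right)^{2} - 7785}{-150 + \left(4100 - 13164\right)} = \frac{169 - 7785}{-150 + \left(4100 - 13164\right)} = - \frac{7616}{-150 - 9064} = - \frac{7616}{-9214} = \left(-7616\right) \left(- \frac{1}{9214}\right) = \frac{224}{271}$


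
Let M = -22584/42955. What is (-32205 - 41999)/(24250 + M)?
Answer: -1593716410/520818083 ≈ -3.0600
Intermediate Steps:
M = -22584/42955 (M = -22584*1/42955 = -22584/42955 ≈ -0.52576)
(-32205 - 41999)/(24250 + M) = (-32205 - 41999)/(24250 - 22584/42955) = -74204/1041636166/42955 = -74204*42955/1041636166 = -1593716410/520818083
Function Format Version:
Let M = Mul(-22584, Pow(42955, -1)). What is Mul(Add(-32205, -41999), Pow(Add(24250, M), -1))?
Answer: Rational(-1593716410, 520818083) ≈ -3.0600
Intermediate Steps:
M = Rational(-22584, 42955) (M = Mul(-22584, Rational(1, 42955)) = Rational(-22584, 42955) ≈ -0.52576)
Mul(Add(-32205, -41999), Pow(Add(24250, M), -1)) = Mul(Add(-32205, -41999), Pow(Add(24250, Rational(-22584, 42955)), -1)) = Mul(-74204, Pow(Rational(1041636166, 42955), -1)) = Mul(-74204, Rational(42955, 1041636166)) = Rational(-1593716410, 520818083)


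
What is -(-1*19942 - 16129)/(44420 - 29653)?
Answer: 36071/14767 ≈ 2.4427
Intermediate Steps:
-(-1*19942 - 16129)/(44420 - 29653) = -(-19942 - 16129)/14767 = -(-36071)/14767 = -1*(-36071/14767) = 36071/14767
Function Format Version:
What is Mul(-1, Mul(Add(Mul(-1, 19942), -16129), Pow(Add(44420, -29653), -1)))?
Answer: Rational(36071, 14767) ≈ 2.4427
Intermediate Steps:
Mul(-1, Mul(Add(Mul(-1, 19942), -16129), Pow(Add(44420, -29653), -1))) = Mul(-1, Mul(Add(-19942, -16129), Pow(14767, -1))) = Mul(-1, Mul(-36071, Rational(1, 14767))) = Mul(-1, Rational(-36071, 14767)) = Rational(36071, 14767)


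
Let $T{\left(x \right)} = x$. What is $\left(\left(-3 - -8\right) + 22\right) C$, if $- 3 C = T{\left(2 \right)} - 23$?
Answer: $189$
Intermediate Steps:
$C = 7$ ($C = - \frac{2 - 23}{3} = \left(- \frac{1}{3}\right) \left(-21\right) = 7$)
$\left(\left(-3 - -8\right) + 22\right) C = \left(\left(-3 - -8\right) + 22\right) 7 = \left(\left(-3 + 8\right) + 22\right) 7 = \left(5 + 22\right) 7 = 27 \cdot 7 = 189$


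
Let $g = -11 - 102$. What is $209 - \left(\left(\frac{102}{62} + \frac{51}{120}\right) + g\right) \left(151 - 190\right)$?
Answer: $- \frac{5105407}{1240} \approx -4117.3$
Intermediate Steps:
$g = -113$ ($g = -11 - 102 = -113$)
$209 - \left(\left(\frac{102}{62} + \frac{51}{120}\right) + g\right) \left(151 - 190\right) = 209 - \left(\left(\frac{102}{62} + \frac{51}{120}\right) - 113\right) \left(151 - 190\right) = 209 - \left(\left(102 \cdot \frac{1}{62} + 51 \cdot \frac{1}{120}\right) - 113\right) \left(-39\right) = 209 - \left(\left(\frac{51}{31} + \frac{17}{40}\right) - 113\right) \left(-39\right) = 209 - \left(\frac{2567}{1240} - 113\right) \left(-39\right) = 209 - \left(- \frac{137553}{1240}\right) \left(-39\right) = 209 - \frac{5364567}{1240} = - \frac{5105407}{1240}$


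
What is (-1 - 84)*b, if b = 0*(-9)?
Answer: 0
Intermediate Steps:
b = 0
(-1 - 84)*b = (-1 - 84)*0 = -85*0 = 0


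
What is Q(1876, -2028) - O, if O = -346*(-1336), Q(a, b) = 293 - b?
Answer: -459935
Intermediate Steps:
O = 462256
Q(1876, -2028) - O = (293 - 1*(-2028)) - 1*462256 = (293 + 2028) - 462256 = 2321 - 462256 = -459935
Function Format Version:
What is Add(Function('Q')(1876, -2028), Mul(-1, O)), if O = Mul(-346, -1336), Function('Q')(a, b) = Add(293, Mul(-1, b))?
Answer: -459935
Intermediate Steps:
O = 462256
Add(Function('Q')(1876, -2028), Mul(-1, O)) = Add(Add(293, Mul(-1, -2028)), Mul(-1, 462256)) = Add(Add(293, 2028), -462256) = Add(2321, -462256) = -459935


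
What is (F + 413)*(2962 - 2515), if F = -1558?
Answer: -511815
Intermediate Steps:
(F + 413)*(2962 - 2515) = (-1558 + 413)*(2962 - 2515) = -1145*447 = -511815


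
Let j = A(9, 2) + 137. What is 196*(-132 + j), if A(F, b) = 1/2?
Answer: 1078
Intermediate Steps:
A(F, b) = 1/2
j = 275/2 (j = 1/2 + 137 = 275/2 ≈ 137.50)
196*(-132 + j) = 196*(-132 + 275/2) = 196*(11/2) = 1078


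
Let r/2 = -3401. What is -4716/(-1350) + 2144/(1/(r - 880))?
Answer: -1235265338/75 ≈ -1.6470e+7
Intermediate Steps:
r = -6802 (r = 2*(-3401) = -6802)
-4716/(-1350) + 2144/(1/(r - 880)) = -4716/(-1350) + 2144/(1/(-6802 - 880)) = -4716*(-1/1350) + 2144/(1/(-7682)) = 262/75 + 2144/(-1/7682) = 262/75 + 2144*(-7682) = 262/75 - 16470208 = -1235265338/75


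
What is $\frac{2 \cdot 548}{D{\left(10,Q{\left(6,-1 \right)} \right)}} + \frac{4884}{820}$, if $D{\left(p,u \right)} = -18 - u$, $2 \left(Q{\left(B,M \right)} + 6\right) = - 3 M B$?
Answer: $- \frac{199039}{4305} \approx -46.234$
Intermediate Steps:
$Q{\left(B,M \right)} = -6 - \frac{3 B M}{2}$ ($Q{\left(B,M \right)} = -6 + \frac{- 3 M B}{2} = -6 + \frac{\left(-3\right) B M}{2} = -6 - \frac{3 B M}{2}$)
$\frac{2 \cdot 548}{D{\left(10,Q{\left(6,-1 \right)} \right)}} + \frac{4884}{820} = \frac{2 \cdot 548}{-18 - \left(-6 - 9 \left(-1\right)\right)} + \frac{4884}{820} = \frac{1096}{-18 - \left(-6 + 9\right)} + 4884 \cdot \frac{1}{820} = \frac{1096}{-18 - 3} + \frac{1221}{205} = \frac{1096}{-21} + \frac{1221}{205} = 1096 \left(- \frac{1}{21}\right) + \frac{1221}{205} = - \frac{1096}{21} + \frac{1221}{205} = - \frac{199039}{4305}$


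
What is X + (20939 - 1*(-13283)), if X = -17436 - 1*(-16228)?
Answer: 33014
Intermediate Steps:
X = -1208 (X = -17436 + 16228 = -1208)
X + (20939 - 1*(-13283)) = -1208 + (20939 - 1*(-13283)) = -1208 + (20939 + 13283) = -1208 + 34222 = 33014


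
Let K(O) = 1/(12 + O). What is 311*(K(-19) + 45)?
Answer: 97654/7 ≈ 13951.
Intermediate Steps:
311*(K(-19) + 45) = 311*(1/(12 - 19) + 45) = 311*(1/(-7) + 45) = 311*(-⅐ + 45) = 311*(314/7) = 97654/7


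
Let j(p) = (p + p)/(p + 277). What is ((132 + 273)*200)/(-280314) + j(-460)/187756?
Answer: -12883561570/44589843867 ≈ -0.28893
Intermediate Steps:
j(p) = 2*p/(277 + p) (j(p) = (2*p)/(277 + p) = 2*p/(277 + p))
((132 + 273)*200)/(-280314) + j(-460)/187756 = ((132 + 273)*200)/(-280314) + (2*(-460)/(277 - 460))/187756 = (405*200)*(-1/280314) + (2*(-460)/(-183))*(1/187756) = 81000*(-1/280314) + (2*(-460)*(-1/183))*(1/187756) = -1500/5191 + (920/183)*(1/187756) = -1500/5191 + 230/8589837 = -12883561570/44589843867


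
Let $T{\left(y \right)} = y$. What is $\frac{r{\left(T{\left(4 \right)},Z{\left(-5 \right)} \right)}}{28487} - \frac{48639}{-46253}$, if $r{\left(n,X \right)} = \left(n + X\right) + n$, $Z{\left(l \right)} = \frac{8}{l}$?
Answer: $\frac{6929376061}{6588046055} \approx 1.0518$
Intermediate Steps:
$r{\left(n,X \right)} = X + 2 n$ ($r{\left(n,X \right)} = \left(X + n\right) + n = X + 2 n$)
$\frac{r{\left(T{\left(4 \right)},Z{\left(-5 \right)} \right)}}{28487} - \frac{48639}{-46253} = \frac{\frac{8}{-5} + 2 \cdot 4}{28487} - \frac{48639}{-46253} = \left(8 \left(- \frac{1}{5}\right) + 8\right) \frac{1}{28487} - - \frac{48639}{46253} = \left(- \frac{8}{5} + 8\right) \frac{1}{28487} + \frac{48639}{46253} = \frac{32}{5} \cdot \frac{1}{28487} + \frac{48639}{46253} = \frac{32}{142435} + \frac{48639}{46253} = \frac{6929376061}{6588046055}$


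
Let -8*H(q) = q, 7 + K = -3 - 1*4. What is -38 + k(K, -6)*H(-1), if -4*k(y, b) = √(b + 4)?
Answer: -38 - I*√2/32 ≈ -38.0 - 0.044194*I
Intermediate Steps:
K = -14 (K = -7 + (-3 - 1*4) = -7 + (-3 - 4) = -7 - 7 = -14)
H(q) = -q/8
k(y, b) = -√(4 + b)/4 (k(y, b) = -√(b + 4)/4 = -√(4 + b)/4)
-38 + k(K, -6)*H(-1) = -38 + (-√(4 - 6)/4)*(-⅛*(-1)) = -38 - I*√2/4*(⅛) = -38 - I*√2/32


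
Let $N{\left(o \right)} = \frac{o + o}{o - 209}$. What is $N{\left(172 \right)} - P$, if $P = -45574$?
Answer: $\frac{1685894}{37} \approx 45565.0$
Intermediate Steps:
$N{\left(o \right)} = \frac{2 o}{-209 + o}$
$N{\left(172 \right)} - P = 2 \cdot 172 \frac{1}{-209 + 172} - -45574 = 2 \cdot 172 \frac{1}{-37} + 45574 = 2 \cdot 172 \left(- \frac{1}{37}\right) + 45574 = - \frac{344}{37} + 45574 = \frac{1685894}{37}$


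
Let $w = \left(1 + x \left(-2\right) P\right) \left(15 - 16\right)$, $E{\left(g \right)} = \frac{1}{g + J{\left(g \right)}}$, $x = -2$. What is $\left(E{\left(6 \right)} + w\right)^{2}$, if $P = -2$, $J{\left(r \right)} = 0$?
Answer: $\frac{1849}{36} \approx 51.361$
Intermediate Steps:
$E{\left(g \right)} = \frac{1}{g}$ ($E{\left(g \right)} = \frac{1}{g + 0} = \frac{1}{g}$)
$w = 7$ ($w = \left(1 + \left(-2\right) \left(-2\right) \left(-2\right)\right) \left(15 - 16\right) = \left(1 + 4 \left(-2\right)\right) \left(-1\right) = \left(1 - 8\right) \left(-1\right) = \left(-7\right) \left(-1\right) = 7$)
$\left(E{\left(6 \right)} + w\right)^{2} = \left(\frac{1}{6} + 7\right)^{2} = \left(\frac{43}{6}\right)^{2} = \frac{1849}{36}$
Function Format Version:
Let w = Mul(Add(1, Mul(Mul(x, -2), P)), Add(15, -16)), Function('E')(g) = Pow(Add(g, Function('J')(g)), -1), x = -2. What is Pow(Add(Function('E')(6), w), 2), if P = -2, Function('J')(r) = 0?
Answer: Rational(1849, 36) ≈ 51.361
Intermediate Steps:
Function('E')(g) = Pow(g, -1) (Function('E')(g) = Pow(Add(g, 0), -1) = Pow(g, -1))
w = 7 (w = Mul(Add(1, Mul(Mul(-2, -2), -2)), Add(15, -16)) = Mul(Add(1, Mul(4, -2)), -1) = Mul(Add(1, -8), -1) = Mul(-7, -1) = 7)
Pow(Add(Function('E')(6), w), 2) = Pow(Add(Pow(6, -1), 7), 2) = Pow(Add(Rational(1, 6), 7), 2) = Pow(Rational(43, 6), 2) = Rational(1849, 36)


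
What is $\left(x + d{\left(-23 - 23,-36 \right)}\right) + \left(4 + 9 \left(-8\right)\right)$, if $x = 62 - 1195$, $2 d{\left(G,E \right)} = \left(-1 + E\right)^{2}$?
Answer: $- \frac{1033}{2} \approx -516.5$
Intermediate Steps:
$d{\left(G,E \right)} = \frac{\left(-1 + E\right)^{2}}{2}$
$x = -1133$ ($x = 62 - 1195 = -1133$)
$\left(x + d{\left(-23 - 23,-36 \right)}\right) + \left(4 + 9 \left(-8\right)\right) = \left(-1133 + \frac{\left(-1 - 36\right)^{2}}{2}\right) + \left(4 + 9 \left(-8\right)\right) = \left(-1133 + \frac{\left(-37\right)^{2}}{2}\right) + \left(4 - 72\right) = \left(-1133 + \frac{1}{2} \cdot 1369\right) - 68 = \left(-1133 + \frac{1369}{2}\right) - 68 = - \frac{897}{2} - 68 = - \frac{1033}{2}$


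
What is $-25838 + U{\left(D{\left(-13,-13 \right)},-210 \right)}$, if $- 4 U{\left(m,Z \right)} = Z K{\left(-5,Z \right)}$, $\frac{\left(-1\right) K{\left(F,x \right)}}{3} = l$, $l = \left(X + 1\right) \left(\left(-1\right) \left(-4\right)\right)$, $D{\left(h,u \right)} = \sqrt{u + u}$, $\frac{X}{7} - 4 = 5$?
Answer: $-66158$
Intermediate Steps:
$X = 63$ ($X = 28 + 7 \cdot 5 = 28 + 35 = 63$)
$D{\left(h,u \right)} = \sqrt{2} \sqrt{u}$ ($D{\left(h,u \right)} = \sqrt{2 u} = \sqrt{2} \sqrt{u}$)
$l = 256$ ($l = \left(63 + 1\right) \left(\left(-1\right) \left(-4\right)\right) = 64 \cdot 4 = 256$)
$K{\left(F,x \right)} = -768$ ($K{\left(F,x \right)} = \left(-3\right) 256 = -768$)
$U{\left(m,Z \right)} = 192 Z$ ($U{\left(m,Z \right)} = - \frac{Z \left(-768\right)}{4} = - \frac{\left(-768\right) Z}{4} = 192 Z$)
$-25838 + U{\left(D{\left(-13,-13 \right)},-210 \right)} = -25838 + 192 \left(-210\right) = -25838 - 40320 = -66158$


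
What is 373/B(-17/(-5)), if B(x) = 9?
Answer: 373/9 ≈ 41.444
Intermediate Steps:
373/B(-17/(-5)) = 373/9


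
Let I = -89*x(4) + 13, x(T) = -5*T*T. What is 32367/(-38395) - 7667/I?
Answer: -75035468/39124505 ≈ -1.9179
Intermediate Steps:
x(T) = -5*T²
I = 7133 (I = -(-445)*4² + 13 = -(-445)*16 + 13 = -89*(-80) + 13 = 7120 + 13 = 7133)
32367/(-38395) - 7667/I = 32367/(-38395) - 7667/7133 = 32367*(-1/38395) - 7667*1/7133 = -32367/38395 - 7667/7133 = -75035468/39124505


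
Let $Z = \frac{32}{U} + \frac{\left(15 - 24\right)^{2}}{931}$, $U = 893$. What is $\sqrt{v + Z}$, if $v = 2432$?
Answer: $\frac{3 \sqrt{10559466923}}{6251} \approx 49.317$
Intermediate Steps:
$Z = \frac{5375}{43757}$ ($Z = \frac{32}{893} + \frac{\left(15 - 24\right)^{2}}{931} = 32 \cdot \frac{1}{893} + \left(-9\right)^{2} \cdot \frac{1}{931} = \frac{32}{893} + 81 \cdot \frac{1}{931} = \frac{32}{893} + \frac{81}{931} = \frac{5375}{43757} \approx 0.12284$)
$\sqrt{v + Z} = \sqrt{2432 + \frac{5375}{43757}} = \sqrt{\frac{106422399}{43757}} = \frac{3 \sqrt{10559466923}}{6251}$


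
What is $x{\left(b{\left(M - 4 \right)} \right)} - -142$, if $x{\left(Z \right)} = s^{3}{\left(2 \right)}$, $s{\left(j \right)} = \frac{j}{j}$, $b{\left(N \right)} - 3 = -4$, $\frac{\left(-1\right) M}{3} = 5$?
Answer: $143$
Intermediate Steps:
$M = -15$ ($M = \left(-3\right) 5 = -15$)
$b{\left(N \right)} = -1$ ($b{\left(N \right)} = 3 - 4 = -1$)
$s{\left(j \right)} = 1$
$x{\left(Z \right)} = 1$ ($x{\left(Z \right)} = 1^{3} = 1$)
$x{\left(b{\left(M - 4 \right)} \right)} - -142 = 1 - -142 = 1 + 142 = 143$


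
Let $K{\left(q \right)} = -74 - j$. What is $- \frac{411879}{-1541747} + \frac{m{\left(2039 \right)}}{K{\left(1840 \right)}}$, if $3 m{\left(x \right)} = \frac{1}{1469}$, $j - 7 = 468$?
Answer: $\frac{996516221650}{3730168986921} \approx 0.26715$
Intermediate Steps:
$j = 475$ ($j = 7 + 468 = 475$)
$K{\left(q \right)} = -549$ ($K{\left(q \right)} = -74 - 475 = -549$)
$m{\left(x \right)} = \frac{1}{4407}$ ($m{\left(x \right)} = \frac{1}{3 \cdot 1469} = \frac{1}{3} \cdot \frac{1}{1469} = \frac{1}{4407}$)
$- \frac{411879}{-1541747} + \frac{m{\left(2039 \right)}}{K{\left(1840 \right)}} = - \frac{411879}{-1541747} + \frac{1}{4407 \left(-549\right)} = \left(-411879\right) \left(- \frac{1}{1541747}\right) + \frac{1}{4407} \left(- \frac{1}{549}\right) = \frac{411879}{1541747} - \frac{1}{2419443} = \frac{996516221650}{3730168986921}$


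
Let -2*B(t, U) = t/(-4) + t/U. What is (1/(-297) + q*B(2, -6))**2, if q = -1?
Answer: 249001/1411344 ≈ 0.17643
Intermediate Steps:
B(t, U) = t/8 - t/(2*U) (B(t, U) = -(t/(-4) + t/U)/2 = -(t*(-1/4) + t/U)/2 = -(-t/4 + t/U)/2 = t/8 - t/(2*U))
(1/(-297) + q*B(2, -6))**2 = (1/(-297) - 2*(-4 - 6)/(8*(-6)))**2 = (-1/297 - 2*(-1)*(-10)/(8*6))**2 = (-1/297 - 1*5/12)**2 = (-1/297 - 5/12)**2 = (-499/1188)**2 = 249001/1411344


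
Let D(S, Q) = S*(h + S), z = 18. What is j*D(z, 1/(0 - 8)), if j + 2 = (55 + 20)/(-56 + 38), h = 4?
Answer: -2442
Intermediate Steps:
D(S, Q) = S*(4 + S)
j = -37/6 (j = -2 + (55 + 20)/(-56 + 38) = -2 + 75/(-18) = -2 + 75*(-1/18) = -2 - 25/6 = -37/6 ≈ -6.1667)
j*D(z, 1/(0 - 8)) = -111*(4 + 18) = -111*22 = -37/6*396 = -2442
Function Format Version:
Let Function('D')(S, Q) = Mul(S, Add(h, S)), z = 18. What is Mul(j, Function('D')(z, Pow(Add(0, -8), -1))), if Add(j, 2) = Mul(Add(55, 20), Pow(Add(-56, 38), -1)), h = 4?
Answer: -2442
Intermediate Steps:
Function('D')(S, Q) = Mul(S, Add(4, S))
j = Rational(-37, 6) (j = Add(-2, Mul(Add(55, 20), Pow(Add(-56, 38), -1))) = Add(-2, Mul(75, Pow(-18, -1))) = Add(-2, Mul(75, Rational(-1, 18))) = Add(-2, Rational(-25, 6)) = Rational(-37, 6) ≈ -6.1667)
Mul(j, Function('D')(z, Pow(Add(0, -8), -1))) = Mul(Rational(-37, 6), Mul(18, Add(4, 18))) = Mul(Rational(-37, 6), Mul(18, 22)) = Mul(Rational(-37, 6), 396) = -2442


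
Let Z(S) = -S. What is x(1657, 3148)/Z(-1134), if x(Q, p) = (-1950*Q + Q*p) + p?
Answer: 994117/567 ≈ 1753.3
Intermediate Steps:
x(Q, p) = p - 1950*Q + Q*p
x(1657, 3148)/Z(-1134) = (3148 - 1950*1657 + 1657*3148)/((-1*(-1134))) = (3148 - 3231150 + 5216236)/1134 = 1988234*(1/1134) = 994117/567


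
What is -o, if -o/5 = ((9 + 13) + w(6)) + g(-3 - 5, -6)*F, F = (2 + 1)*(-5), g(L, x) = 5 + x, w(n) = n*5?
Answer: 335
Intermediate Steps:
w(n) = 5*n
F = -15 (F = 3*(-5) = -15)
o = -335 (o = -5*(((9 + 13) + 5*6) + (5 - 6)*(-15)) = -5*((22 + 30) - 1*(-15)) = -5*(52 + 15) = -5*67 = -335)
-o = -1*(-335) = 335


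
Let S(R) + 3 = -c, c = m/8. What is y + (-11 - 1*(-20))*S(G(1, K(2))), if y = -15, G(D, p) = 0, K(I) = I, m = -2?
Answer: -159/4 ≈ -39.750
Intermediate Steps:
c = -1/4 (c = -2/8 = -2*1/8 = -1/4 ≈ -0.25000)
S(R) = -11/4 (S(R) = -3 - 1*(-1/4) = -3 + 1/4 = -11/4)
y + (-11 - 1*(-20))*S(G(1, K(2))) = -15 + (-11 - 1*(-20))*(-11/4) = -15 + (-11 + 20)*(-11/4) = -15 + 9*(-11/4) = -15 - 99/4 = -159/4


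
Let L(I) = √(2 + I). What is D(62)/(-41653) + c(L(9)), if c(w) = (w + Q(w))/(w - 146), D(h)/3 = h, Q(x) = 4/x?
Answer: -917505/177483433 - 438*√11/46871 ≈ -0.036163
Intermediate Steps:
D(h) = 3*h
c(w) = (w + 4/w)/(-146 + w) (c(w) = (w + 4/w)/(w - 146) = (w + 4/w)/(-146 + w))
D(62)/(-41653) + c(L(9)) = (3*62)/(-41653) + (4 + (√(2 + 9))²)/((√(2 + 9))*(-146 + √(2 + 9))) = 186*(-1/41653) + (4 + (√11)²)/((√11)*(-146 + √11)) = -186/41653 + (√11/11)*(4 + 11)/(-146 + √11) = -186/41653 + (√11/11)*15/(-146 + √11) = -186/41653 + 15*√11/(11*(-146 + √11))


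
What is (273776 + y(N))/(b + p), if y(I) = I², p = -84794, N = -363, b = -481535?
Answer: -405545/566329 ≈ -0.71609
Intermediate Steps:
(273776 + y(N))/(b + p) = (273776 + (-363)²)/(-481535 - 84794) = (273776 + 131769)/(-566329) = 405545*(-1/566329) = -405545/566329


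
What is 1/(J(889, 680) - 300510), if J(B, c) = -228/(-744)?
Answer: -62/18631601 ≈ -3.3277e-6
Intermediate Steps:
J(B, c) = 19/62 (J(B, c) = -228*(-1/744) = 19/62)
1/(J(889, 680) - 300510) = 1/(19/62 - 300510) = 1/(-18631601/62) = -62/18631601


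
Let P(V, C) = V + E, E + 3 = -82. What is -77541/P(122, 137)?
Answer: -77541/37 ≈ -2095.7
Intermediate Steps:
E = -85 (E = -3 - 82 = -85)
P(V, C) = -85 + V (P(V, C) = V - 85 = -85 + V)
-77541/P(122, 137) = -77541/(-85 + 122) = -77541/37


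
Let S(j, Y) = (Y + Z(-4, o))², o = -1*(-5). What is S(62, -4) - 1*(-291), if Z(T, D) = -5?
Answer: 372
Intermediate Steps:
o = 5
S(j, Y) = (-5 + Y)² (S(j, Y) = (Y - 5)² = (-5 + Y)²)
S(62, -4) - 1*(-291) = (-5 - 4)² - 1*(-291) = (-9)² + 291 = 81 + 291 = 372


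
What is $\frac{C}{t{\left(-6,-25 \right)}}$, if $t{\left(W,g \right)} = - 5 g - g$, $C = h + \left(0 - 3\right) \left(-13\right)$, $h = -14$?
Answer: $\frac{1}{6} \approx 0.16667$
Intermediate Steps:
$C = 25$ ($C = -14 + \left(0 - 3\right) \left(-13\right) = -14 - -39 = -14 + 39 = 25$)
$t{\left(W,g \right)} = - 6 g$
$\frac{C}{t{\left(-6,-25 \right)}} = \frac{25}{\left(-6\right) \left(-25\right)} = \frac{25}{150} = 25 \cdot \frac{1}{150} = \frac{1}{6}$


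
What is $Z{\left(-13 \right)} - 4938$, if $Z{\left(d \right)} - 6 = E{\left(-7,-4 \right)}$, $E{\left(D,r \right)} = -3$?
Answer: $-4935$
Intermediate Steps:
$Z{\left(d \right)} = 3$ ($Z{\left(d \right)} = 6 - 3 = 3$)
$Z{\left(-13 \right)} - 4938 = 3 - 4938 = -4935$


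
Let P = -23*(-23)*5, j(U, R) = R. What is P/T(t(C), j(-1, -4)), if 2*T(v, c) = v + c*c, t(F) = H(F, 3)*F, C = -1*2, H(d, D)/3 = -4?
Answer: 529/4 ≈ 132.25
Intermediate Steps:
H(d, D) = -12 (H(d, D) = 3*(-4) = -12)
C = -2
t(F) = -12*F
T(v, c) = v/2 + c²/2 (T(v, c) = (v + c*c)/2 = (v + c²)/2 = v/2 + c²/2)
P = 2645 (P = 529*5 = 2645)
P/T(t(C), j(-1, -4)) = 2645/((-12*(-2))/2 + (½)*(-4)²) = 2645/((½)*24 + (½)*16) = 2645/(12 + 8) = 2645/20 = 2645*(1/20) = 529/4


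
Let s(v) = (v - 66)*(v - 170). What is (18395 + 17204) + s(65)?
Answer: 35704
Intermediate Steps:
s(v) = (-170 + v)*(-66 + v) (s(v) = (-66 + v)*(-170 + v) = (-170 + v)*(-66 + v))
(18395 + 17204) + s(65) = (18395 + 17204) + (11220 + 65**2 - 236*65) = 35599 + (11220 + 4225 - 15340) = 35599 + 105 = 35704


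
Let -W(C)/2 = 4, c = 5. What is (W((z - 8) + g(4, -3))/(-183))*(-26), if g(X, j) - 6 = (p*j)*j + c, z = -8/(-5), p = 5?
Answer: -208/183 ≈ -1.1366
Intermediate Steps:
z = 8/5 (z = -8*(-⅕) = 8/5 ≈ 1.6000)
g(X, j) = 11 + 5*j² (g(X, j) = 6 + ((5*j)*j + 5) = 6 + (5*j² + 5) = 6 + (5 + 5*j²) = 11 + 5*j²)
W(C) = -8 (W(C) = -2*4 = -8)
(W((z - 8) + g(4, -3))/(-183))*(-26) = -8/(-183)*(-26) = -8*(-1/183)*(-26) = (8/183)*(-26) = -208/183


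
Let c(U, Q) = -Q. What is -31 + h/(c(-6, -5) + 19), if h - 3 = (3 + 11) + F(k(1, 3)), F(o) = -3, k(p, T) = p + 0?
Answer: -365/12 ≈ -30.417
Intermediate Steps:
k(p, T) = p
h = 14 (h = 3 + ((3 + 11) - 3) = 3 + (14 - 3) = 3 + 11 = 14)
-31 + h/(c(-6, -5) + 19) = -31 + 14/(-1*(-5) + 19) = -31 + 14/(5 + 19) = -31 + 14/24 = -31 + (1/24)*14 = -31 + 7/12 = -365/12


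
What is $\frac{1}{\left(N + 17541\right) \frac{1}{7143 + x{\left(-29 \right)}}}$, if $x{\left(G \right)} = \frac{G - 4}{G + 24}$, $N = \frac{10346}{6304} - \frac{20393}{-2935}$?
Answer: $\frac{66141807552}{162353357411} \approx 0.40739$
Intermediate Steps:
$N = \frac{79461491}{9251120}$ ($N = 10346 \cdot \frac{1}{6304} - - \frac{20393}{2935} = \frac{5173}{3152} + \frac{20393}{2935} = \frac{79461491}{9251120} \approx 8.5894$)
$x{\left(G \right)} = \frac{-4 + G}{24 + G}$
$\frac{1}{\left(N + 17541\right) \frac{1}{7143 + x{\left(-29 \right)}}} = \frac{1}{\left(\frac{79461491}{9251120} + 17541\right) \frac{1}{7143 + \frac{-4 - 29}{24 - 29}}} = \frac{1}{\frac{162353357411}{9251120} \frac{1}{7143 + \frac{1}{-5} \left(-33\right)}} = \frac{1}{\frac{162353357411}{9251120} \frac{1}{7143 - - \frac{33}{5}}} = \frac{1}{\frac{162353357411}{9251120} \frac{1}{7143 + \frac{33}{5}}} = \frac{1}{\frac{162353357411}{9251120} \frac{1}{\frac{35748}{5}}} = \frac{1}{\frac{162353357411}{9251120} \cdot \frac{5}{35748}} = \frac{1}{\frac{162353357411}{66141807552}} = \frac{66141807552}{162353357411}$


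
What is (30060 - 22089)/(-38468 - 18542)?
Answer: -7971/57010 ≈ -0.13982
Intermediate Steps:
(30060 - 22089)/(-38468 - 18542) = 7971/(-57010) = 7971*(-1/57010) = -7971/57010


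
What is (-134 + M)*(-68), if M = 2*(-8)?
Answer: 10200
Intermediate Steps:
M = -16
(-134 + M)*(-68) = (-134 - 16)*(-68) = -150*(-68) = 10200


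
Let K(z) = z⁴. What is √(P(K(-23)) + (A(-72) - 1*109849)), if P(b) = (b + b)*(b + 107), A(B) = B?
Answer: √156681746615 ≈ 3.9583e+5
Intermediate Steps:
P(b) = 2*b*(107 + b) (P(b) = (2*b)*(107 + b) = 2*b*(107 + b))
√(P(K(-23)) + (A(-72) - 1*109849)) = √(2*(-23)⁴*(107 + (-23)⁴) + (-72 - 1*109849)) = √(2*279841*(107 + 279841) + (-72 - 109849)) = √(2*279841*279948 - 109921) = √(156681856536 - 109921) = √156681746615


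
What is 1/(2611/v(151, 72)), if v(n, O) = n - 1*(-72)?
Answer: 223/2611 ≈ 0.085408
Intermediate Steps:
v(n, O) = 72 + n (v(n, O) = n + 72 = 72 + n)
1/(2611/v(151, 72)) = 1/(2611/(72 + 151)) = 1/(2611/223) = 223/2611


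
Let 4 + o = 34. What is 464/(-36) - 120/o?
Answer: -152/9 ≈ -16.889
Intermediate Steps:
o = 30 (o = -4 + 34 = 30)
464/(-36) - 120/o = 464/(-36) - 120/30 = 464*(-1/36) - 120*1/30 = -116/9 - 4 = -152/9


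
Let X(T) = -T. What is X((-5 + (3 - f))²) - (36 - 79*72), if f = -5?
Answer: 5643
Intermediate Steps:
X((-5 + (3 - f))²) - (36 - 79*72) = -(-5 + (3 - 1*(-5)))² - (36 - 79*72) = -(-5 + (3 + 5))² - (36 - 5688) = -(-5 + 8)² - 1*(-5652) = -1*3² + 5652 = -1*9 + 5652 = -9 + 5652 = 5643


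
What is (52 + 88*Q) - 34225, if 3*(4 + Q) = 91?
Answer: -95567/3 ≈ -31856.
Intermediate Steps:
Q = 79/3 (Q = -4 + (⅓)*91 = -4 + 91/3 = 79/3 ≈ 26.333)
(52 + 88*Q) - 34225 = (52 + 88*(79/3)) - 34225 = (52 + 6952/3) - 34225 = 7108/3 - 34225 = -95567/3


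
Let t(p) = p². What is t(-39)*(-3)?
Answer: -4563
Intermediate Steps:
t(-39)*(-3) = (-39)²*(-3) = 1521*(-3) = -4563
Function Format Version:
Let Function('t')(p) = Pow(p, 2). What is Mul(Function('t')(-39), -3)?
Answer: -4563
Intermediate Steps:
Mul(Function('t')(-39), -3) = Mul(Pow(-39, 2), -3) = Mul(1521, -3) = -4563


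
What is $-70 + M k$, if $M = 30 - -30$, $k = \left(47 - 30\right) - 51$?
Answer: $-2110$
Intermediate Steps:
$k = -34$ ($k = 17 - 51 = -34$)
$M = 60$ ($M = 30 + 30 = 60$)
$-70 + M k = -70 + 60 \left(-34\right) = -70 - 2040 = -2110$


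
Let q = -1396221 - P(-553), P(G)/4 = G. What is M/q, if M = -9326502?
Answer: 9326502/1394009 ≈ 6.6904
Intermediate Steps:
P(G) = 4*G
q = -1394009 (q = -1396221 - 4*(-553) = -1396221 - 1*(-2212) = -1396221 + 2212 = -1394009)
M/q = -9326502/(-1394009) = -9326502*(-1/1394009) = 9326502/1394009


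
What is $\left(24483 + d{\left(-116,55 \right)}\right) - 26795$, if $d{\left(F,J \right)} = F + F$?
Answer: $-2544$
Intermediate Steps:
$d{\left(F,J \right)} = 2 F$
$\left(24483 + d{\left(-116,55 \right)}\right) - 26795 = \left(24483 + 2 \left(-116\right)\right) - 26795 = \left(24483 - 232\right) - 26795 = 24251 - 26795 = -2544$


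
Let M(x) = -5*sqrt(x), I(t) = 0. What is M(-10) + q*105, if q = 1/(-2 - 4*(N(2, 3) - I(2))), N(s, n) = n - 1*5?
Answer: 35/2 - 5*I*sqrt(10) ≈ 17.5 - 15.811*I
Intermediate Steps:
N(s, n) = -5 + n (N(s, n) = n - 5 = -5 + n)
q = 1/6 (q = 1/(-2 - 4*((-5 + 3) - 1*0)) = 1/(-2 - 4*(-2 + 0)) = 1/(-2 - 4*(-2)) = 1/(-2 + 8) = 1/6 ≈ 0.16667)
M(-10) + q*105 = -5*I*sqrt(10) + (1/6)*105 = -5*I*sqrt(10) + 35/2 = 35/2 - 5*I*sqrt(10)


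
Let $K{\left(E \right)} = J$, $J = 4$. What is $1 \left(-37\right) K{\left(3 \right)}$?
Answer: $-148$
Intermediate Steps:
$K{\left(E \right)} = 4$
$1 \left(-37\right) K{\left(3 \right)} = 1 \left(-37\right) 4 = \left(-37\right) 4 = -148$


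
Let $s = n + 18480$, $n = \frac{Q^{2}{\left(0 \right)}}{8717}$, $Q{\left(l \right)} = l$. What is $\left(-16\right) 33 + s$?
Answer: $17952$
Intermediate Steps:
$n = 0$ ($n = \frac{0^{2}}{8717} = 0 \cdot \frac{1}{8717} = 0$)
$s = 18480$ ($s = 0 + 18480 = 18480$)
$\left(-16\right) 33 + s = \left(-16\right) 33 + 18480 = -528 + 18480 = 17952$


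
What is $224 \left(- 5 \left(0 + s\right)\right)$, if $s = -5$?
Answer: $5600$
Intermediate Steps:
$224 \left(- 5 \left(0 + s\right)\right) = 224 \left(- 5 \left(0 - 5\right)\right) = 224 \left(\left(-5\right) \left(-5\right)\right) = 224 \cdot 25 = 5600$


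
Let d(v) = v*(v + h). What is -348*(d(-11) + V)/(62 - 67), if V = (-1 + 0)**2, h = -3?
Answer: 10788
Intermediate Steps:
V = 1 (V = (-1)**2 = 1)
d(v) = v*(-3 + v) (d(v) = v*(v - 3) = v*(-3 + v))
-348*(d(-11) + V)/(62 - 67) = -348*(-11*(-3 - 11) + 1)/(62 - 67) = -348*(-11*(-14) + 1)/(-5) = -348*(154 + 1)*(-1)/5 = -53940*(-1)/5 = -348*(-31) = 10788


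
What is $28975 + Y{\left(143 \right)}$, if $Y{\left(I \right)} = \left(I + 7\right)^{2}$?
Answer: $51475$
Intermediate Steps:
$Y{\left(I \right)} = \left(7 + I\right)^{2}$
$28975 + Y{\left(143 \right)} = 28975 + \left(7 + 143\right)^{2} = 28975 + 150^{2} = 28975 + 22500 = 51475$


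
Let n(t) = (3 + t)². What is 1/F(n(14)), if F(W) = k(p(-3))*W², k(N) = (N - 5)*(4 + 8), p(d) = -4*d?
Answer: 1/7015764 ≈ 1.4254e-7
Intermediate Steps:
k(N) = -60 + 12*N (k(N) = (-5 + N)*12 = -60 + 12*N)
F(W) = 84*W² (F(W) = (-60 + 12*(-4*(-3)))*W² = (-60 + 12*12)*W² = (-60 + 144)*W² = 84*W²)
1/F(n(14)) = 1/(84*((3 + 14)²)²) = 1/(84*(17²)²) = 1/(84*289²) = 1/(84*83521) = 1/7015764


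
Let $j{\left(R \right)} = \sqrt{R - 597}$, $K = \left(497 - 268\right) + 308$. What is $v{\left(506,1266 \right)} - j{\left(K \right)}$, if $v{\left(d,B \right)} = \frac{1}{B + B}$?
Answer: $\frac{1}{2532} - 2 i \sqrt{15} \approx 0.00039494 - 7.746 i$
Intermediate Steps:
$v{\left(d,B \right)} = \frac{1}{2 B}$
$K = 537$ ($K = 229 + 308 = 537$)
$j{\left(R \right)} = \sqrt{-597 + R}$
$v{\left(506,1266 \right)} - j{\left(K \right)} = \frac{1}{2 \cdot 1266} - \sqrt{-597 + 537} = \frac{1}{2} \cdot \frac{1}{1266} - \sqrt{-60} = \frac{1}{2532} - 2 i \sqrt{15}$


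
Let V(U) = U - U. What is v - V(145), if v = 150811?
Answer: 150811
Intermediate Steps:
V(U) = 0
v - V(145) = 150811 - 1*0 = 150811 + 0 = 150811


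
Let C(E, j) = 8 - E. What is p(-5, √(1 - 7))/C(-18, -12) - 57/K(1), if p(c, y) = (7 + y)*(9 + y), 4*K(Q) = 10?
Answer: -2679/130 + 8*I*√6/13 ≈ -20.608 + 1.5074*I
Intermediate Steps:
K(Q) = 5/2 (K(Q) = (¼)*10 = 5/2)
p(-5, √(1 - 7))/C(-18, -12) - 57/K(1) = (63 + (√(1 - 7))² + 16*√(1 - 7))/(8 - 1*(-18)) - 57/5/2 = (63 + (√(-6))² + 16*√(-6))/(8 + 18) - 57*⅖ = (63 + (I*√6)² + 16*(I*√6))/26 - 114/5 = (63 - 6 + 16*I*√6)*(1/26) - 114/5 = (57 + 16*I*√6)*(1/26) - 114/5 = (57/26 + 8*I*√6/13) - 114/5 = -2679/130 + 8*I*√6/13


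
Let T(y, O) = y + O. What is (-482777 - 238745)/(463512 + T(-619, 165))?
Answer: -360761/231529 ≈ -1.5582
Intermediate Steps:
T(y, O) = O + y
(-482777 - 238745)/(463512 + T(-619, 165)) = (-482777 - 238745)/(463512 + (165 - 619)) = -721522/(463512 - 454) = -721522/463058 = -721522*1/463058 = -360761/231529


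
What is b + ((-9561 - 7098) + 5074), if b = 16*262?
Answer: -7393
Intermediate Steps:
b = 4192
b + ((-9561 - 7098) + 5074) = 4192 + ((-9561 - 7098) + 5074) = 4192 + (-16659 + 5074) = 4192 - 11585 = -7393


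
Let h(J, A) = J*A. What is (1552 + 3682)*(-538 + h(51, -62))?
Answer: -19365800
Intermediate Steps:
h(J, A) = A*J
(1552 + 3682)*(-538 + h(51, -62)) = (1552 + 3682)*(-538 - 62*51) = 5234*(-538 - 3162) = 5234*(-3700) = -19365800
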